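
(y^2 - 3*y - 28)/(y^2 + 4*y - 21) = (y^2 - 3*y - 28)/(y^2 + 4*y - 21)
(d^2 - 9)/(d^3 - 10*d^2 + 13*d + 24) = (d + 3)/(d^2 - 7*d - 8)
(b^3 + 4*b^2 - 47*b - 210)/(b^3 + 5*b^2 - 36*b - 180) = (b - 7)/(b - 6)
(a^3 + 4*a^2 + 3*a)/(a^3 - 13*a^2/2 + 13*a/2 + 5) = 2*a*(a^2 + 4*a + 3)/(2*a^3 - 13*a^2 + 13*a + 10)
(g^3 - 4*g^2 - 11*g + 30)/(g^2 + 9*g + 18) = (g^2 - 7*g + 10)/(g + 6)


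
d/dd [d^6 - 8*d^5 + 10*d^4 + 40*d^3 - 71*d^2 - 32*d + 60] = 6*d^5 - 40*d^4 + 40*d^3 + 120*d^2 - 142*d - 32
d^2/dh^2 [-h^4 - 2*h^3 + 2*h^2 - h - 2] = -12*h^2 - 12*h + 4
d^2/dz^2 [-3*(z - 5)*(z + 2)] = -6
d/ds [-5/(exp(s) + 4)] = 5*exp(s)/(exp(s) + 4)^2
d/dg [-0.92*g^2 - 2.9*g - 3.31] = -1.84*g - 2.9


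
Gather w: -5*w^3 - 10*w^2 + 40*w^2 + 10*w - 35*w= -5*w^3 + 30*w^2 - 25*w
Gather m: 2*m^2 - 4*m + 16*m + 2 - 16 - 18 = 2*m^2 + 12*m - 32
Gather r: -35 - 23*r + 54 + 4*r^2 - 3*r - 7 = 4*r^2 - 26*r + 12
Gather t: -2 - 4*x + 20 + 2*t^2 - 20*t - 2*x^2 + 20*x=2*t^2 - 20*t - 2*x^2 + 16*x + 18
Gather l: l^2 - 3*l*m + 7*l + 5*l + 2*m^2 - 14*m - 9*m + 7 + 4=l^2 + l*(12 - 3*m) + 2*m^2 - 23*m + 11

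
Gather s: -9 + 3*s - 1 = 3*s - 10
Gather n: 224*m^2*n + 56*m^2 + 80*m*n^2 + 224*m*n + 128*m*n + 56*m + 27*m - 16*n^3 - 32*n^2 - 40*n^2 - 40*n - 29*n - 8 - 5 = 56*m^2 + 83*m - 16*n^3 + n^2*(80*m - 72) + n*(224*m^2 + 352*m - 69) - 13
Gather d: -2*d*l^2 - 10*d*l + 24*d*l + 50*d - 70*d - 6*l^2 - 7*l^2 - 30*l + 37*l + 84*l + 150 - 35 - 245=d*(-2*l^2 + 14*l - 20) - 13*l^2 + 91*l - 130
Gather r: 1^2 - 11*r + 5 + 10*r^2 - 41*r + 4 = 10*r^2 - 52*r + 10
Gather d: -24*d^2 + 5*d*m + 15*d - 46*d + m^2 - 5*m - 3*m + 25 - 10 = -24*d^2 + d*(5*m - 31) + m^2 - 8*m + 15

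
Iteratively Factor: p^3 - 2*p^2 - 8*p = (p)*(p^2 - 2*p - 8) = p*(p + 2)*(p - 4)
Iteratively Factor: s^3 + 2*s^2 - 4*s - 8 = (s + 2)*(s^2 - 4) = (s - 2)*(s + 2)*(s + 2)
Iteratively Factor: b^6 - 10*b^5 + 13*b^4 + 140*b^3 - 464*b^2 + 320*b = (b - 1)*(b^5 - 9*b^4 + 4*b^3 + 144*b^2 - 320*b) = (b - 5)*(b - 1)*(b^4 - 4*b^3 - 16*b^2 + 64*b) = (b - 5)*(b - 4)*(b - 1)*(b^3 - 16*b) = (b - 5)*(b - 4)^2*(b - 1)*(b^2 + 4*b) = (b - 5)*(b - 4)^2*(b - 1)*(b + 4)*(b)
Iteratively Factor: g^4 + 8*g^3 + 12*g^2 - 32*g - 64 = (g + 4)*(g^3 + 4*g^2 - 4*g - 16) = (g + 2)*(g + 4)*(g^2 + 2*g - 8) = (g - 2)*(g + 2)*(g + 4)*(g + 4)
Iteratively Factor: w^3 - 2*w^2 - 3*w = (w)*(w^2 - 2*w - 3) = w*(w - 3)*(w + 1)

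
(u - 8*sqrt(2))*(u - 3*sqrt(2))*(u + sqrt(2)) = u^3 - 10*sqrt(2)*u^2 + 26*u + 48*sqrt(2)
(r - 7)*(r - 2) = r^2 - 9*r + 14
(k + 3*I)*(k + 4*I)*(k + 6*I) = k^3 + 13*I*k^2 - 54*k - 72*I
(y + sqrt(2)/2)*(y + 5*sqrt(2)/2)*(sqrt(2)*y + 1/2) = sqrt(2)*y^3 + 13*y^2/2 + 4*sqrt(2)*y + 5/4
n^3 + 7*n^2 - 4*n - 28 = (n - 2)*(n + 2)*(n + 7)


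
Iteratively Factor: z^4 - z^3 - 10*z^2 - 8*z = (z + 1)*(z^3 - 2*z^2 - 8*z) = z*(z + 1)*(z^2 - 2*z - 8) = z*(z - 4)*(z + 1)*(z + 2)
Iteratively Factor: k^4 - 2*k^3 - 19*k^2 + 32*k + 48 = (k + 4)*(k^3 - 6*k^2 + 5*k + 12) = (k + 1)*(k + 4)*(k^2 - 7*k + 12) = (k - 4)*(k + 1)*(k + 4)*(k - 3)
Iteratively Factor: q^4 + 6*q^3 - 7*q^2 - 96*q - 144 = (q + 3)*(q^3 + 3*q^2 - 16*q - 48) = (q + 3)*(q + 4)*(q^2 - q - 12) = (q - 4)*(q + 3)*(q + 4)*(q + 3)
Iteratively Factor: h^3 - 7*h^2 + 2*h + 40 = (h + 2)*(h^2 - 9*h + 20) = (h - 5)*(h + 2)*(h - 4)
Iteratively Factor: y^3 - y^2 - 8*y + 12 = (y + 3)*(y^2 - 4*y + 4) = (y - 2)*(y + 3)*(y - 2)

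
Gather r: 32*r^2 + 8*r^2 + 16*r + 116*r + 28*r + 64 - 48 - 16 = 40*r^2 + 160*r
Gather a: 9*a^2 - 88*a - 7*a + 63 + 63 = 9*a^2 - 95*a + 126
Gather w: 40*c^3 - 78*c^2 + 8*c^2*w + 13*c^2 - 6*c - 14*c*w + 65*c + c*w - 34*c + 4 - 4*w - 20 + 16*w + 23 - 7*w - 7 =40*c^3 - 65*c^2 + 25*c + w*(8*c^2 - 13*c + 5)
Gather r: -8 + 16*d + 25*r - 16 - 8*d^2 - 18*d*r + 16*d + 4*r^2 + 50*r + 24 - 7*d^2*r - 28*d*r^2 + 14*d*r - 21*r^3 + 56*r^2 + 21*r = -8*d^2 + 32*d - 21*r^3 + r^2*(60 - 28*d) + r*(-7*d^2 - 4*d + 96)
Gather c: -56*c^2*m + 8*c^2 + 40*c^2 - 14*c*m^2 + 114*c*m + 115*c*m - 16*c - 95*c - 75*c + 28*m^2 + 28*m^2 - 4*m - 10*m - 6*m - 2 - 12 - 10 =c^2*(48 - 56*m) + c*(-14*m^2 + 229*m - 186) + 56*m^2 - 20*m - 24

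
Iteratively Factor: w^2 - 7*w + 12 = (w - 3)*(w - 4)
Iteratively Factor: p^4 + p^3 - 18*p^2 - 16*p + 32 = (p + 2)*(p^3 - p^2 - 16*p + 16) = (p - 1)*(p + 2)*(p^2 - 16) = (p - 1)*(p + 2)*(p + 4)*(p - 4)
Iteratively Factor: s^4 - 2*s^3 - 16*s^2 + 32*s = (s - 4)*(s^3 + 2*s^2 - 8*s) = s*(s - 4)*(s^2 + 2*s - 8) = s*(s - 4)*(s - 2)*(s + 4)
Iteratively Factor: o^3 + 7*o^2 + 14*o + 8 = (o + 4)*(o^2 + 3*o + 2) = (o + 2)*(o + 4)*(o + 1)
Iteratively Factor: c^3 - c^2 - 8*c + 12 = (c - 2)*(c^2 + c - 6) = (c - 2)^2*(c + 3)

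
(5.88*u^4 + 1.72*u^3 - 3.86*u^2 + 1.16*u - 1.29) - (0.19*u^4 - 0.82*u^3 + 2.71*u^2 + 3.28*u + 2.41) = 5.69*u^4 + 2.54*u^3 - 6.57*u^2 - 2.12*u - 3.7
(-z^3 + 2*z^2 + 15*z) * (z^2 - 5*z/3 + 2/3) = -z^5 + 11*z^4/3 + 11*z^3 - 71*z^2/3 + 10*z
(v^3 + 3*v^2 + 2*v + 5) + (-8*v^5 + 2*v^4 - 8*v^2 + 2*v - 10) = -8*v^5 + 2*v^4 + v^3 - 5*v^2 + 4*v - 5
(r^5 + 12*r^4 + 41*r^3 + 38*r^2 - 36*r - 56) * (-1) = -r^5 - 12*r^4 - 41*r^3 - 38*r^2 + 36*r + 56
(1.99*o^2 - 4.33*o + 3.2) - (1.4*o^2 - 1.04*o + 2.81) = 0.59*o^2 - 3.29*o + 0.39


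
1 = 1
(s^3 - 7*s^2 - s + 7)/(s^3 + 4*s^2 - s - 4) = (s - 7)/(s + 4)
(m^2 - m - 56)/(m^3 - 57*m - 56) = 1/(m + 1)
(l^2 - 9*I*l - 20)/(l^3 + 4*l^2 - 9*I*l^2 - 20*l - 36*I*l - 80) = 1/(l + 4)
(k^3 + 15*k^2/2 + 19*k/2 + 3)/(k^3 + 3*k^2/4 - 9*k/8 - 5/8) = 4*(k^2 + 7*k + 6)/(4*k^2 + k - 5)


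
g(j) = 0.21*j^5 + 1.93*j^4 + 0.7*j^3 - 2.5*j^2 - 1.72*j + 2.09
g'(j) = 1.05*j^4 + 7.72*j^3 + 2.1*j^2 - 5.0*j - 1.72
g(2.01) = 32.61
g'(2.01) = 76.54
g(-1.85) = 10.34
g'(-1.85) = -21.86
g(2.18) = 47.64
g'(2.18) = 101.06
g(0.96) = 0.56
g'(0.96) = 3.14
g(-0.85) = 2.23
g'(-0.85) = -0.15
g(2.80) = 147.81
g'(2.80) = 234.75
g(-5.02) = 415.35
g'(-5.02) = -233.51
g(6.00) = 4187.21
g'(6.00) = 3072.20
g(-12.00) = -13781.11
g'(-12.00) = 8793.32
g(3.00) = 200.69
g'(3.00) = 295.67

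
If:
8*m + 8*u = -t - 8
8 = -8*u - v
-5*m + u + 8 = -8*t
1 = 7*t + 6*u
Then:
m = -791/78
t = -112/13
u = 797/78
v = -3500/39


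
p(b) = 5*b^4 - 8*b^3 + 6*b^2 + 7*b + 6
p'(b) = 20*b^3 - 24*b^2 + 12*b + 7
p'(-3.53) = -1214.16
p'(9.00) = 12751.00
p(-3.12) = 759.33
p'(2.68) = 251.76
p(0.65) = 11.78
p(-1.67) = 87.19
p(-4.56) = 3019.26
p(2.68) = 171.80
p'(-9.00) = -16625.00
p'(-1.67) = -173.12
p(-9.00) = 39066.00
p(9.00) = 27528.00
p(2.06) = 65.99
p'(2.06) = 104.71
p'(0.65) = 10.15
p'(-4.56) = -2443.14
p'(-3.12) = -871.49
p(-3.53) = 1184.32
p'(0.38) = 9.19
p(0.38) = 9.19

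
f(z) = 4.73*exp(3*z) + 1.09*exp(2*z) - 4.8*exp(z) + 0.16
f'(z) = 14.19*exp(3*z) + 2.18*exp(2*z) - 4.8*exp(z)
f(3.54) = 194802.36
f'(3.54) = 583442.61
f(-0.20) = -0.44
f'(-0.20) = 5.32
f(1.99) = 1875.20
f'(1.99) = 5637.02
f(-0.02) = 0.96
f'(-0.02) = 10.75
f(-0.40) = -1.14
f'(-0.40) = 2.04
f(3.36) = 113627.84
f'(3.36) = 340256.02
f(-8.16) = 0.16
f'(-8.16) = -0.00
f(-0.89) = -1.30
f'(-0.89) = -0.62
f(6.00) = 310747120.44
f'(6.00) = 932067831.05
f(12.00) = 20392154090216800.00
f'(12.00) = 61176433399069600.00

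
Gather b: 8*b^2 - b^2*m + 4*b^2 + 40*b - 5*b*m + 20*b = b^2*(12 - m) + b*(60 - 5*m)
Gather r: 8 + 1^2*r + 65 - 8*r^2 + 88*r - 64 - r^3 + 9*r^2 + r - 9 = -r^3 + r^2 + 90*r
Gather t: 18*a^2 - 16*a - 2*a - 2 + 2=18*a^2 - 18*a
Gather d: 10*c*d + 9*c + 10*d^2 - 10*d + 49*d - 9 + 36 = 9*c + 10*d^2 + d*(10*c + 39) + 27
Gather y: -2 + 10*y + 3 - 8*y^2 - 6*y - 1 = -8*y^2 + 4*y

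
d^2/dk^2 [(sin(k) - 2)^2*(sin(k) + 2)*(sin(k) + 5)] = -16*sin(k)^4 - 27*sin(k)^3 + 68*sin(k)^2 + 30*sin(k) - 28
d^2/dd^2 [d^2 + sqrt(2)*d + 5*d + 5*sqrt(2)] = 2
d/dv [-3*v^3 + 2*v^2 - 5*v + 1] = -9*v^2 + 4*v - 5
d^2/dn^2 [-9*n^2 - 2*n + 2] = -18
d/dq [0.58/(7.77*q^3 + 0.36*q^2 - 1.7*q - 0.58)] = (-13.5198*q^2 - 0.4176*q + 0.986)/(7.77*q^3 + 0.36*q^2 - 1.7*q - 0.58)^2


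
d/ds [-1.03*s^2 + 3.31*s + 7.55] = 3.31 - 2.06*s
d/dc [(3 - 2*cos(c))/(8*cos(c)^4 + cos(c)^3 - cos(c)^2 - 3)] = (-12*(1 - cos(2*c))^2 + 63*cos(c) - 85*cos(2*c)/2 + 23*cos(3*c) - 1/2)*sin(c)/(8*cos(c)^4 + cos(c)^3 - cos(c)^2 - 3)^2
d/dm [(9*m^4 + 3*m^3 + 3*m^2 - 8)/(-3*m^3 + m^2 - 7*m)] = (-27*m^6 + 18*m^5 - 177*m^4 - 42*m^3 - 93*m^2 + 16*m - 56)/(m^2*(9*m^4 - 6*m^3 + 43*m^2 - 14*m + 49))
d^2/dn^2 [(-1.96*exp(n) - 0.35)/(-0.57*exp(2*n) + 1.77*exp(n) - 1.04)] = (0.636804*exp(4*n) + 2.432304*exp(3*n) - 8.030673*exp(2*n) + 3.874563*exp(n) + 2.764216)*exp(n)/(0.185193*exp(6*n) - 1.725219*exp(5*n) + 6.370947*exp(4*n) - 11.840769*exp(3*n) + 11.624184*exp(2*n) - 5.743296*exp(n) + 1.124864)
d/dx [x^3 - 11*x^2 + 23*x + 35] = 3*x^2 - 22*x + 23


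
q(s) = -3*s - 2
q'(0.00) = -3.00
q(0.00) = -2.00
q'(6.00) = -3.00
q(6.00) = -20.00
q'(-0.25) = -3.00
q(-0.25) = -1.25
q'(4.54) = -3.00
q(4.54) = -15.62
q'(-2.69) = -3.00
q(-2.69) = 6.07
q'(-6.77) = -3.00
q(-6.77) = 18.31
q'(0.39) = -3.00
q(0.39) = -3.17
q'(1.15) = -3.00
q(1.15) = -5.45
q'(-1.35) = -3.00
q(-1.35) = 2.05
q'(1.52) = -3.00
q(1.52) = -6.56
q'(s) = -3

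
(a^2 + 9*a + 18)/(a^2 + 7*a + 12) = (a + 6)/(a + 4)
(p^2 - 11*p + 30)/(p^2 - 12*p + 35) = (p - 6)/(p - 7)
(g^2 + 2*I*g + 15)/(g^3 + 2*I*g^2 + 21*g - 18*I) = (g + 5*I)/(g^2 + 5*I*g + 6)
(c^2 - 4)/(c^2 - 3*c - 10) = (c - 2)/(c - 5)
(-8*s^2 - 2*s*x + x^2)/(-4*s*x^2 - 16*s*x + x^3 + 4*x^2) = (2*s + x)/(x*(x + 4))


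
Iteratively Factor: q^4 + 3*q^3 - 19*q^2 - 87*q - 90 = (q + 2)*(q^3 + q^2 - 21*q - 45) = (q - 5)*(q + 2)*(q^2 + 6*q + 9) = (q - 5)*(q + 2)*(q + 3)*(q + 3)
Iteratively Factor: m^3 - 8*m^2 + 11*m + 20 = (m - 4)*(m^2 - 4*m - 5) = (m - 4)*(m + 1)*(m - 5)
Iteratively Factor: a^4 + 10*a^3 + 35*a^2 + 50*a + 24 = (a + 3)*(a^3 + 7*a^2 + 14*a + 8) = (a + 2)*(a + 3)*(a^2 + 5*a + 4) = (a + 1)*(a + 2)*(a + 3)*(a + 4)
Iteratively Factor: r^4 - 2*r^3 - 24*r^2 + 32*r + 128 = (r + 2)*(r^3 - 4*r^2 - 16*r + 64) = (r + 2)*(r + 4)*(r^2 - 8*r + 16) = (r - 4)*(r + 2)*(r + 4)*(r - 4)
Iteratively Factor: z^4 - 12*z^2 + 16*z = (z + 4)*(z^3 - 4*z^2 + 4*z) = z*(z + 4)*(z^2 - 4*z + 4) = z*(z - 2)*(z + 4)*(z - 2)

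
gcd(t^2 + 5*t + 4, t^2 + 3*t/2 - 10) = t + 4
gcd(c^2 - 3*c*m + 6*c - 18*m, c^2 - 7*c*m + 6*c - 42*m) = c + 6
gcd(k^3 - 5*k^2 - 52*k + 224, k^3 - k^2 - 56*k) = k^2 - k - 56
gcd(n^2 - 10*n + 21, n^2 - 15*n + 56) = n - 7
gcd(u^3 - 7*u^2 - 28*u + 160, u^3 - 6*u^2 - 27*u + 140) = u^2 + u - 20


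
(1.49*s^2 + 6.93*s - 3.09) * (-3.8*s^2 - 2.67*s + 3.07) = -5.662*s^4 - 30.3123*s^3 - 2.1868*s^2 + 29.5254*s - 9.4863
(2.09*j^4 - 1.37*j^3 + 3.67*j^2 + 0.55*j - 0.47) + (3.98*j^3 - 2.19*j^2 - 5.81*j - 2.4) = 2.09*j^4 + 2.61*j^3 + 1.48*j^2 - 5.26*j - 2.87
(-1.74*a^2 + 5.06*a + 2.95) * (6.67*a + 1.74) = -11.6058*a^3 + 30.7226*a^2 + 28.4809*a + 5.133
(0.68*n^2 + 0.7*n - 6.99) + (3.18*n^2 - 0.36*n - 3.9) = 3.86*n^2 + 0.34*n - 10.89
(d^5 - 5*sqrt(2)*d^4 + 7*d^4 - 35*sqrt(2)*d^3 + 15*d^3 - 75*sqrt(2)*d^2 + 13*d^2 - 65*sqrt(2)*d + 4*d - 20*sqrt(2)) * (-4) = -4*d^5 - 28*d^4 + 20*sqrt(2)*d^4 - 60*d^3 + 140*sqrt(2)*d^3 - 52*d^2 + 300*sqrt(2)*d^2 - 16*d + 260*sqrt(2)*d + 80*sqrt(2)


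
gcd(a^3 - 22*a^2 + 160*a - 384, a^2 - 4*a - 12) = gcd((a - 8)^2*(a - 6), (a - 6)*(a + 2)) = a - 6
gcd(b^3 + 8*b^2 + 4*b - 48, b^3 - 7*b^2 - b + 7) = 1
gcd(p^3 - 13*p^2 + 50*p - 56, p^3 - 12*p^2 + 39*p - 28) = p^2 - 11*p + 28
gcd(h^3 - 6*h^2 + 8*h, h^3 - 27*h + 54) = 1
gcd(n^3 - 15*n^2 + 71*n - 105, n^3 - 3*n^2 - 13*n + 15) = n - 5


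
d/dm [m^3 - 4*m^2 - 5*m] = 3*m^2 - 8*m - 5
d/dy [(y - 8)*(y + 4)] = 2*y - 4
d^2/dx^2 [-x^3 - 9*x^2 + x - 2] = -6*x - 18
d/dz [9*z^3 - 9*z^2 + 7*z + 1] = 27*z^2 - 18*z + 7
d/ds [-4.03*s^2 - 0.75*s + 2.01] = -8.06*s - 0.75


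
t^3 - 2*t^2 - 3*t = t*(t - 3)*(t + 1)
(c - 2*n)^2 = c^2 - 4*c*n + 4*n^2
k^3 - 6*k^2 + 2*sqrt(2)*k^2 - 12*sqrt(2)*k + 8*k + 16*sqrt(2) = (k - 4)*(k - 2)*(k + 2*sqrt(2))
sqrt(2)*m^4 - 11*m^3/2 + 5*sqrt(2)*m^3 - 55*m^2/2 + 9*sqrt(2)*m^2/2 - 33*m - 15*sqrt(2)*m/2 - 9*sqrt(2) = (m + 2)*(m + 3)*(m - 3*sqrt(2))*(sqrt(2)*m + 1/2)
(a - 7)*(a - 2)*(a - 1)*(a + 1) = a^4 - 9*a^3 + 13*a^2 + 9*a - 14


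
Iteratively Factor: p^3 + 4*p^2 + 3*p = (p + 1)*(p^2 + 3*p) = (p + 1)*(p + 3)*(p)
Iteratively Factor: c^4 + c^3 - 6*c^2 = (c - 2)*(c^3 + 3*c^2) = c*(c - 2)*(c^2 + 3*c) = c^2*(c - 2)*(c + 3)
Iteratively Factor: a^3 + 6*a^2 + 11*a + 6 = (a + 3)*(a^2 + 3*a + 2) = (a + 2)*(a + 3)*(a + 1)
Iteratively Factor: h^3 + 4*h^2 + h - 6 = (h + 3)*(h^2 + h - 2) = (h + 2)*(h + 3)*(h - 1)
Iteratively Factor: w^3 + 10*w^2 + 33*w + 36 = (w + 4)*(w^2 + 6*w + 9) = (w + 3)*(w + 4)*(w + 3)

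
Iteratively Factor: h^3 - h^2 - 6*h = (h + 2)*(h^2 - 3*h) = h*(h + 2)*(h - 3)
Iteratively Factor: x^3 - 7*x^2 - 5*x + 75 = (x - 5)*(x^2 - 2*x - 15) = (x - 5)^2*(x + 3)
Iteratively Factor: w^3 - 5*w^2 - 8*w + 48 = (w - 4)*(w^2 - w - 12) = (w - 4)*(w + 3)*(w - 4)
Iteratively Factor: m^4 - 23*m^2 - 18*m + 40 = (m + 4)*(m^3 - 4*m^2 - 7*m + 10) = (m + 2)*(m + 4)*(m^2 - 6*m + 5) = (m - 5)*(m + 2)*(m + 4)*(m - 1)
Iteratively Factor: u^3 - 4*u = (u + 2)*(u^2 - 2*u) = (u - 2)*(u + 2)*(u)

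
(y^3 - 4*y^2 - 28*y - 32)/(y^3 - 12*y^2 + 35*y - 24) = (y^2 + 4*y + 4)/(y^2 - 4*y + 3)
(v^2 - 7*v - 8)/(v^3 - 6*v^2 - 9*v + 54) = (v^2 - 7*v - 8)/(v^3 - 6*v^2 - 9*v + 54)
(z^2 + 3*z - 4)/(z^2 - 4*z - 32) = (z - 1)/(z - 8)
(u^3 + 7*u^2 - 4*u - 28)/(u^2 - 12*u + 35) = (u^3 + 7*u^2 - 4*u - 28)/(u^2 - 12*u + 35)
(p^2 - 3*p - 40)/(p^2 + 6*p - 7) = (p^2 - 3*p - 40)/(p^2 + 6*p - 7)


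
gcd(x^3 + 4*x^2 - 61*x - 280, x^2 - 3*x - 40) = x^2 - 3*x - 40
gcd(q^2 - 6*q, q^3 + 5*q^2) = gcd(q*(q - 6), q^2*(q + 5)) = q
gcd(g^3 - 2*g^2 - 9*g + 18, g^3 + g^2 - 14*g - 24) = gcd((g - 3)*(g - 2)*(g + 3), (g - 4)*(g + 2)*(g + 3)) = g + 3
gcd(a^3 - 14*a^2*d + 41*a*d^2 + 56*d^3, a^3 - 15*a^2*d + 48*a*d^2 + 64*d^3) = a^2 - 7*a*d - 8*d^2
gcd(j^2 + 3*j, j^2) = j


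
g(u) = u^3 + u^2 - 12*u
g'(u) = 3*u^2 + 2*u - 12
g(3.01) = 0.21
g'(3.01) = 21.20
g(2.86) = -2.75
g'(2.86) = 18.26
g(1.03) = -10.21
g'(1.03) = -6.76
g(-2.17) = 20.53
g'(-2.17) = -2.21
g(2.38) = -9.41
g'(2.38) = 9.75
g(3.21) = 4.86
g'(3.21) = 25.33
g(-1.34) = 15.47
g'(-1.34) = -9.29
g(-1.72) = 18.51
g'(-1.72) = -6.56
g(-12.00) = -1440.00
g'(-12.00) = 396.00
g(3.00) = 0.00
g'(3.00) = 21.00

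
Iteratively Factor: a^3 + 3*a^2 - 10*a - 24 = (a + 4)*(a^2 - a - 6) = (a + 2)*(a + 4)*(a - 3)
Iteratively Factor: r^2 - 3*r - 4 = (r + 1)*(r - 4)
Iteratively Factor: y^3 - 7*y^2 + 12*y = (y - 4)*(y^2 - 3*y) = y*(y - 4)*(y - 3)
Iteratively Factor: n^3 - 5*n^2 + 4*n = (n - 1)*(n^2 - 4*n) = n*(n - 1)*(n - 4)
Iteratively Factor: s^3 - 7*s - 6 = (s - 3)*(s^2 + 3*s + 2) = (s - 3)*(s + 1)*(s + 2)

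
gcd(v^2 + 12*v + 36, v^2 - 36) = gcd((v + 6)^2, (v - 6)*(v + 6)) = v + 6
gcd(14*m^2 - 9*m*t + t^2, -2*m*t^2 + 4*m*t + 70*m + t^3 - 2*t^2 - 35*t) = -2*m + t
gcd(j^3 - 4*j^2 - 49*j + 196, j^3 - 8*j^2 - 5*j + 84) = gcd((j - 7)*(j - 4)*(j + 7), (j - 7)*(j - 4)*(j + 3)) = j^2 - 11*j + 28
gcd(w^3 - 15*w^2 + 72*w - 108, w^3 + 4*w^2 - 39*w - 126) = w - 6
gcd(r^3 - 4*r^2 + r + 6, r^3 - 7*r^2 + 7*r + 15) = r^2 - 2*r - 3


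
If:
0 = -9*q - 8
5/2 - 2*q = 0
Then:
No Solution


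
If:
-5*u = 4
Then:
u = -4/5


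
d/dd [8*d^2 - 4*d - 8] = 16*d - 4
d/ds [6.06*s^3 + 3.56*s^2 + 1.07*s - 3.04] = 18.18*s^2 + 7.12*s + 1.07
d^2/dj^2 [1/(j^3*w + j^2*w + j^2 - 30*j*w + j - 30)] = 2*(-(3*j*w + w + 1)*(j^3*w + j^2*w + j^2 - 30*j*w + j - 30) + (3*j^2*w + 2*j*w + 2*j - 30*w + 1)^2)/(j^3*w + j^2*w + j^2 - 30*j*w + j - 30)^3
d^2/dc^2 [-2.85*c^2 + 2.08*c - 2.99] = -5.70000000000000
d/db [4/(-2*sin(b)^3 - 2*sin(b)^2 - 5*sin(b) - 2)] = 4*(6*sin(b)^2 + 4*sin(b) + 5)*cos(b)/(2*sin(b)^3 + 2*sin(b)^2 + 5*sin(b) + 2)^2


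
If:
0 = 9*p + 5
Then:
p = -5/9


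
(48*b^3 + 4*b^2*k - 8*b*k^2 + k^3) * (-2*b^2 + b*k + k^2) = -96*b^5 + 40*b^4*k + 68*b^3*k^2 - 6*b^2*k^3 - 7*b*k^4 + k^5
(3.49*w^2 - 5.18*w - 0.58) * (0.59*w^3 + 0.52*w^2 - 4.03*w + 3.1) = 2.0591*w^5 - 1.2414*w^4 - 17.1005*w^3 + 31.3928*w^2 - 13.7206*w - 1.798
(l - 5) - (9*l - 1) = -8*l - 4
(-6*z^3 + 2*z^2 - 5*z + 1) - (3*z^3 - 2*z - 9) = -9*z^3 + 2*z^2 - 3*z + 10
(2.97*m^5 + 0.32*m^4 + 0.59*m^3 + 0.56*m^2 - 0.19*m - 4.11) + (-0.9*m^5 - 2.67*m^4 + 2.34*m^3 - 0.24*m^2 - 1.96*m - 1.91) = 2.07*m^5 - 2.35*m^4 + 2.93*m^3 + 0.32*m^2 - 2.15*m - 6.02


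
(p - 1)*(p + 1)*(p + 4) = p^3 + 4*p^2 - p - 4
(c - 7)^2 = c^2 - 14*c + 49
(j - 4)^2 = j^2 - 8*j + 16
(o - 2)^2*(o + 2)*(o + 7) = o^4 + 5*o^3 - 18*o^2 - 20*o + 56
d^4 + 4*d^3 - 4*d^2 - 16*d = d*(d - 2)*(d + 2)*(d + 4)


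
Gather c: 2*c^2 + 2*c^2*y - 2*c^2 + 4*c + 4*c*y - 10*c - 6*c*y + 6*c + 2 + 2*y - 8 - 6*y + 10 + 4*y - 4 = 2*c^2*y - 2*c*y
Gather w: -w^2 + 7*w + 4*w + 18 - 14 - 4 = -w^2 + 11*w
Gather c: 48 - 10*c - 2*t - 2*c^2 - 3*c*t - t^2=-2*c^2 + c*(-3*t - 10) - t^2 - 2*t + 48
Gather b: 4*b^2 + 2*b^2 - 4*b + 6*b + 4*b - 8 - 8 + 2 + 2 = 6*b^2 + 6*b - 12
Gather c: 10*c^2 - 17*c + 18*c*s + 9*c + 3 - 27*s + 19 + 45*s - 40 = 10*c^2 + c*(18*s - 8) + 18*s - 18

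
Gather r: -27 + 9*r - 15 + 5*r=14*r - 42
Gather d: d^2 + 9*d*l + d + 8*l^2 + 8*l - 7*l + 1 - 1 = d^2 + d*(9*l + 1) + 8*l^2 + l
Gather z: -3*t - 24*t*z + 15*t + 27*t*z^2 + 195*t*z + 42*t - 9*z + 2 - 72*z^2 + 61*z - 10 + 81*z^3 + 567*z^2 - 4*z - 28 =54*t + 81*z^3 + z^2*(27*t + 495) + z*(171*t + 48) - 36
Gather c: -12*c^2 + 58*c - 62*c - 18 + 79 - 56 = -12*c^2 - 4*c + 5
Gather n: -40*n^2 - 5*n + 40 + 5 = -40*n^2 - 5*n + 45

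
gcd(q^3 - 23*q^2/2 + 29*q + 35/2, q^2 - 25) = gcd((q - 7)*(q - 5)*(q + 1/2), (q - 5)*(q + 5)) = q - 5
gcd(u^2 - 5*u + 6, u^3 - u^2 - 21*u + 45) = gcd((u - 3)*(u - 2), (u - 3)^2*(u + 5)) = u - 3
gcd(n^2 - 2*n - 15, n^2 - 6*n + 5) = n - 5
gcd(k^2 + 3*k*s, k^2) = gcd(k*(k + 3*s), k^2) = k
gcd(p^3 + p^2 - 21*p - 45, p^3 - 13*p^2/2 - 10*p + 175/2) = p - 5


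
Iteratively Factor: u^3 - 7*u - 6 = (u - 3)*(u^2 + 3*u + 2) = (u - 3)*(u + 2)*(u + 1)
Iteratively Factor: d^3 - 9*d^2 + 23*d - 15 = (d - 3)*(d^2 - 6*d + 5) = (d - 3)*(d - 1)*(d - 5)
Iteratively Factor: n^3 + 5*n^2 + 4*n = (n + 4)*(n^2 + n) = n*(n + 4)*(n + 1)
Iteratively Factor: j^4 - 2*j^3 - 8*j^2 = (j)*(j^3 - 2*j^2 - 8*j) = j*(j + 2)*(j^2 - 4*j) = j*(j - 4)*(j + 2)*(j)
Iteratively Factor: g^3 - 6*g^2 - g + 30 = (g + 2)*(g^2 - 8*g + 15) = (g - 5)*(g + 2)*(g - 3)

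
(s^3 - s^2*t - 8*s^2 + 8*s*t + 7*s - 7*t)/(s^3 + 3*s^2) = (s^3 - s^2*t - 8*s^2 + 8*s*t + 7*s - 7*t)/(s^2*(s + 3))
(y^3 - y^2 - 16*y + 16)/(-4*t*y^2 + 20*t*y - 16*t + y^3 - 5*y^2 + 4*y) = (y + 4)/(-4*t + y)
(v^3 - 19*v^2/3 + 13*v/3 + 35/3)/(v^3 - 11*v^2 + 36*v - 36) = (3*v^3 - 19*v^2 + 13*v + 35)/(3*(v^3 - 11*v^2 + 36*v - 36))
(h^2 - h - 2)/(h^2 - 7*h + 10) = (h + 1)/(h - 5)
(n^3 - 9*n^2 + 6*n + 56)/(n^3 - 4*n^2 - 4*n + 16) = (n - 7)/(n - 2)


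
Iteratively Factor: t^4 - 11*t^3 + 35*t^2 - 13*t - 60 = (t - 5)*(t^3 - 6*t^2 + 5*t + 12) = (t - 5)*(t - 4)*(t^2 - 2*t - 3) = (t - 5)*(t - 4)*(t - 3)*(t + 1)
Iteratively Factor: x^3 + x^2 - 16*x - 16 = (x + 4)*(x^2 - 3*x - 4) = (x - 4)*(x + 4)*(x + 1)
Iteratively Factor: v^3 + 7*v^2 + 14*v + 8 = (v + 1)*(v^2 + 6*v + 8) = (v + 1)*(v + 4)*(v + 2)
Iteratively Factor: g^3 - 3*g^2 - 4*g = (g - 4)*(g^2 + g) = (g - 4)*(g + 1)*(g)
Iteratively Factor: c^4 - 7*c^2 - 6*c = (c + 1)*(c^3 - c^2 - 6*c) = (c - 3)*(c + 1)*(c^2 + 2*c) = c*(c - 3)*(c + 1)*(c + 2)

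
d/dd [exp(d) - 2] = exp(d)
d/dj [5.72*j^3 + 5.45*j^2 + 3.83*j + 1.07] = 17.16*j^2 + 10.9*j + 3.83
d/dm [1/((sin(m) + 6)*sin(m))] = -2*(sin(m) + 3)*cos(m)/((sin(m) + 6)^2*sin(m)^2)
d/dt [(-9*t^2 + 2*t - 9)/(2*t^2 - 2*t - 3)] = 2*(7*t^2 + 45*t - 12)/(4*t^4 - 8*t^3 - 8*t^2 + 12*t + 9)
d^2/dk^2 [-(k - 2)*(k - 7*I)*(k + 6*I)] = -6*k + 4 + 2*I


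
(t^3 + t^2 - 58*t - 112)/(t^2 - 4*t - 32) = (t^2 + 9*t + 14)/(t + 4)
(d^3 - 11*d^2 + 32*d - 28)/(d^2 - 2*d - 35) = (d^2 - 4*d + 4)/(d + 5)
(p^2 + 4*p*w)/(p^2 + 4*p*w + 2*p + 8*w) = p/(p + 2)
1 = 1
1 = 1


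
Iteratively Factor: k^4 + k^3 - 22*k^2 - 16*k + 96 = (k + 3)*(k^3 - 2*k^2 - 16*k + 32) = (k + 3)*(k + 4)*(k^2 - 6*k + 8) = (k - 4)*(k + 3)*(k + 4)*(k - 2)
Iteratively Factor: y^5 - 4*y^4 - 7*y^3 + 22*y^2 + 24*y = (y - 4)*(y^4 - 7*y^2 - 6*y) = y*(y - 4)*(y^3 - 7*y - 6) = y*(y - 4)*(y - 3)*(y^2 + 3*y + 2) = y*(y - 4)*(y - 3)*(y + 2)*(y + 1)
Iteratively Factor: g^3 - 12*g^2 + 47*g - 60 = (g - 5)*(g^2 - 7*g + 12) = (g - 5)*(g - 4)*(g - 3)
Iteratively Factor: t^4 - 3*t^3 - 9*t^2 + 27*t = (t + 3)*(t^3 - 6*t^2 + 9*t) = (t - 3)*(t + 3)*(t^2 - 3*t) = t*(t - 3)*(t + 3)*(t - 3)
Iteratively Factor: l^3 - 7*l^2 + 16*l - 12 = (l - 2)*(l^2 - 5*l + 6) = (l - 2)^2*(l - 3)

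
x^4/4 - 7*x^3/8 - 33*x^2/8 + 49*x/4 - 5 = (x/4 + 1)*(x - 5)*(x - 2)*(x - 1/2)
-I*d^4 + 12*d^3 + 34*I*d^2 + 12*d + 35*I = (d - I)*(d + 5*I)*(d + 7*I)*(-I*d + 1)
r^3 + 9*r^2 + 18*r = r*(r + 3)*(r + 6)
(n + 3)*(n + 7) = n^2 + 10*n + 21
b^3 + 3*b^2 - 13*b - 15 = (b - 3)*(b + 1)*(b + 5)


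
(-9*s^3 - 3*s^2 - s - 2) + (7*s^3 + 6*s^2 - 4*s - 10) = -2*s^3 + 3*s^2 - 5*s - 12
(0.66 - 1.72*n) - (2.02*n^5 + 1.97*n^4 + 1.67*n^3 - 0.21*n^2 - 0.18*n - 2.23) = -2.02*n^5 - 1.97*n^4 - 1.67*n^3 + 0.21*n^2 - 1.54*n + 2.89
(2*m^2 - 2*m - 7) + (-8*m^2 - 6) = -6*m^2 - 2*m - 13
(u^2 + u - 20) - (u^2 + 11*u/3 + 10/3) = -8*u/3 - 70/3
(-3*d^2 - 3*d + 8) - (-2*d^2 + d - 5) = -d^2 - 4*d + 13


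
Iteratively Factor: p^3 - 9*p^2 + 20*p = (p)*(p^2 - 9*p + 20) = p*(p - 4)*(p - 5)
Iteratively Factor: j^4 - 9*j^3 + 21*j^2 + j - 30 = (j + 1)*(j^3 - 10*j^2 + 31*j - 30) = (j - 3)*(j + 1)*(j^2 - 7*j + 10) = (j - 3)*(j - 2)*(j + 1)*(j - 5)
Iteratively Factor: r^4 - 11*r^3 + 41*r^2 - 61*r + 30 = (r - 1)*(r^3 - 10*r^2 + 31*r - 30) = (r - 5)*(r - 1)*(r^2 - 5*r + 6) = (r - 5)*(r - 3)*(r - 1)*(r - 2)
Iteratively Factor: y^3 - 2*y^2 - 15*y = (y + 3)*(y^2 - 5*y) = (y - 5)*(y + 3)*(y)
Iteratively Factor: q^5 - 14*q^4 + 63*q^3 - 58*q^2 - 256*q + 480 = (q - 3)*(q^4 - 11*q^3 + 30*q^2 + 32*q - 160) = (q - 5)*(q - 3)*(q^3 - 6*q^2 + 32) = (q - 5)*(q - 3)*(q + 2)*(q^2 - 8*q + 16) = (q - 5)*(q - 4)*(q - 3)*(q + 2)*(q - 4)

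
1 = 1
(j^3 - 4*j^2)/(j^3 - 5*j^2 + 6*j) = j*(j - 4)/(j^2 - 5*j + 6)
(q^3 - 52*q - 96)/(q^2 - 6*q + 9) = (q^3 - 52*q - 96)/(q^2 - 6*q + 9)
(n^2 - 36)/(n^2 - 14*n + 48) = (n + 6)/(n - 8)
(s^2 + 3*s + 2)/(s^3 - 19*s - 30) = (s + 1)/(s^2 - 2*s - 15)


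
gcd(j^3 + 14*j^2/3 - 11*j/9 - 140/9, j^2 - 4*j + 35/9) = j - 5/3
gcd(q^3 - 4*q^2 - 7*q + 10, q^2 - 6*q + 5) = q^2 - 6*q + 5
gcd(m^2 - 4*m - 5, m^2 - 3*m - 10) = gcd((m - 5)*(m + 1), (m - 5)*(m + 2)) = m - 5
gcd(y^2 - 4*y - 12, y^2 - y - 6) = y + 2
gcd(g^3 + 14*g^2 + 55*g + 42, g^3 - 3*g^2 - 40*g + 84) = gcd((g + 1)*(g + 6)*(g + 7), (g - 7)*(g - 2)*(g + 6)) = g + 6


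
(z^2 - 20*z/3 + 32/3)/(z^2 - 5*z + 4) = (z - 8/3)/(z - 1)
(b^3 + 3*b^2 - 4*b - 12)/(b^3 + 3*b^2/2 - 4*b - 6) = 2*(b + 3)/(2*b + 3)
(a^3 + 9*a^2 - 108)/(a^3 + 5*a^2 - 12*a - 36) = (a + 6)/(a + 2)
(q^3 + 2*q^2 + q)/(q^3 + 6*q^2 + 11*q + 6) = q*(q + 1)/(q^2 + 5*q + 6)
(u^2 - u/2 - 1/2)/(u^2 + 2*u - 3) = (u + 1/2)/(u + 3)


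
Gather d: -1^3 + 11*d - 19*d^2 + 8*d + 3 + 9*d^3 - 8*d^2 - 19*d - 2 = 9*d^3 - 27*d^2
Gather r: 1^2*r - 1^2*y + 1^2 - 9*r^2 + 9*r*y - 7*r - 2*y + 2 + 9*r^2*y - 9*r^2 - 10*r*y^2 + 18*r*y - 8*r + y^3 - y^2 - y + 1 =r^2*(9*y - 18) + r*(-10*y^2 + 27*y - 14) + y^3 - y^2 - 4*y + 4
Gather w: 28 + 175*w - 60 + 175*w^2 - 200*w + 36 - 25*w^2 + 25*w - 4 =150*w^2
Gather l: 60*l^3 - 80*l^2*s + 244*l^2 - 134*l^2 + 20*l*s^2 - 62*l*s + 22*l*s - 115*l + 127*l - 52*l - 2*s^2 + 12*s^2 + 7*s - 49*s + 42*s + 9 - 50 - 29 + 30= 60*l^3 + l^2*(110 - 80*s) + l*(20*s^2 - 40*s - 40) + 10*s^2 - 40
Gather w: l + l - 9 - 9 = 2*l - 18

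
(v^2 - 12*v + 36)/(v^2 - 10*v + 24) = (v - 6)/(v - 4)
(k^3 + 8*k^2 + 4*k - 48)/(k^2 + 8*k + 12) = (k^2 + 2*k - 8)/(k + 2)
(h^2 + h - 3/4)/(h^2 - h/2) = (h + 3/2)/h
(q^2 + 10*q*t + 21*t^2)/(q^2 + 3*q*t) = (q + 7*t)/q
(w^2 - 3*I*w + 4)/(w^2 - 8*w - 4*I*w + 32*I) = (w + I)/(w - 8)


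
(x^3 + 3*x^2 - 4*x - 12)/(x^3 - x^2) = (x^3 + 3*x^2 - 4*x - 12)/(x^2*(x - 1))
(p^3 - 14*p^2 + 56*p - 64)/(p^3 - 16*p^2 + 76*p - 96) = (p - 4)/(p - 6)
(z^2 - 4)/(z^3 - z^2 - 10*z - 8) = (z - 2)/(z^2 - 3*z - 4)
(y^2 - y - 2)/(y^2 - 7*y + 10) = (y + 1)/(y - 5)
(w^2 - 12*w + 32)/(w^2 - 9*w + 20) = (w - 8)/(w - 5)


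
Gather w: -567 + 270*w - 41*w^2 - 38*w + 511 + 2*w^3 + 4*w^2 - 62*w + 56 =2*w^3 - 37*w^2 + 170*w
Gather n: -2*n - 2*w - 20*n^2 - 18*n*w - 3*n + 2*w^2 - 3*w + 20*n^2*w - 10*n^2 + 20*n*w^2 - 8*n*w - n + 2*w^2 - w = n^2*(20*w - 30) + n*(20*w^2 - 26*w - 6) + 4*w^2 - 6*w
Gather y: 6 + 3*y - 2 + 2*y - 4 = 5*y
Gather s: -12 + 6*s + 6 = 6*s - 6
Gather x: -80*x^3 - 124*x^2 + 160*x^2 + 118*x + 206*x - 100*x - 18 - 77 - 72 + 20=-80*x^3 + 36*x^2 + 224*x - 147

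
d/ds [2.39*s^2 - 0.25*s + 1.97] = 4.78*s - 0.25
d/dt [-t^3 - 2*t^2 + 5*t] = -3*t^2 - 4*t + 5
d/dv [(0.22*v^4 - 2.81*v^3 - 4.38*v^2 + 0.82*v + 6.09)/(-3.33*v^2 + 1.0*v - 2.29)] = (-1.4652*v^5 + 10.0173*v^4 - 7.6352*v^3 + 17.6553*v^2 + 60.6198*v - 7.9678)/(11.0889*v^4 - 6.66*v^3 + 16.2514*v^2 - 4.58*v + 5.2441)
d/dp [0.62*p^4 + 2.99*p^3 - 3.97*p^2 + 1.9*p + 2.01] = 2.48*p^3 + 8.97*p^2 - 7.94*p + 1.9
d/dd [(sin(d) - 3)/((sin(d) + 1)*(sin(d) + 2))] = (6*sin(d) + cos(d)^2 + 10)*cos(d)/((sin(d) + 1)^2*(sin(d) + 2)^2)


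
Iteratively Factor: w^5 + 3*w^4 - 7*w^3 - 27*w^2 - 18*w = (w + 2)*(w^4 + w^3 - 9*w^2 - 9*w) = (w + 2)*(w + 3)*(w^3 - 2*w^2 - 3*w) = (w - 3)*(w + 2)*(w + 3)*(w^2 + w) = w*(w - 3)*(w + 2)*(w + 3)*(w + 1)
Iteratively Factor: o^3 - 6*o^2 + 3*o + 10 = (o - 5)*(o^2 - o - 2) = (o - 5)*(o - 2)*(o + 1)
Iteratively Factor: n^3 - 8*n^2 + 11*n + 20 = (n + 1)*(n^2 - 9*n + 20) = (n - 5)*(n + 1)*(n - 4)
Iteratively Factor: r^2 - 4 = (r - 2)*(r + 2)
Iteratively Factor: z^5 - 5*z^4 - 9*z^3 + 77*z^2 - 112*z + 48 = (z - 1)*(z^4 - 4*z^3 - 13*z^2 + 64*z - 48) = (z - 1)*(z + 4)*(z^3 - 8*z^2 + 19*z - 12) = (z - 1)^2*(z + 4)*(z^2 - 7*z + 12) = (z - 4)*(z - 1)^2*(z + 4)*(z - 3)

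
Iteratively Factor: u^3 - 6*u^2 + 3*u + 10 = (u - 2)*(u^2 - 4*u - 5) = (u - 5)*(u - 2)*(u + 1)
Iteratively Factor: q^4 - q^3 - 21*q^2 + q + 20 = (q - 5)*(q^3 + 4*q^2 - q - 4) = (q - 5)*(q - 1)*(q^2 + 5*q + 4) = (q - 5)*(q - 1)*(q + 1)*(q + 4)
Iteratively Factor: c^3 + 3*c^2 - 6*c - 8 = (c + 4)*(c^2 - c - 2) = (c - 2)*(c + 4)*(c + 1)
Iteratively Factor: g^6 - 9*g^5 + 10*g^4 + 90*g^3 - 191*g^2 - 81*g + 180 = (g + 1)*(g^5 - 10*g^4 + 20*g^3 + 70*g^2 - 261*g + 180) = (g - 4)*(g + 1)*(g^4 - 6*g^3 - 4*g^2 + 54*g - 45) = (g - 5)*(g - 4)*(g + 1)*(g^3 - g^2 - 9*g + 9) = (g - 5)*(g - 4)*(g - 3)*(g + 1)*(g^2 + 2*g - 3) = (g - 5)*(g - 4)*(g - 3)*(g + 1)*(g + 3)*(g - 1)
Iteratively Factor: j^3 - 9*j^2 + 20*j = (j)*(j^2 - 9*j + 20) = j*(j - 4)*(j - 5)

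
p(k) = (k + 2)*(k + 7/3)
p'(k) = 2*k + 13/3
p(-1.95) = 0.02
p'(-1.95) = 0.43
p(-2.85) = 0.44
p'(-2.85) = -1.37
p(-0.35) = 3.27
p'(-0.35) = 3.63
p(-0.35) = 3.27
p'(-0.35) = 3.63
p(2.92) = 25.85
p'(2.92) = 10.17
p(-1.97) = 0.01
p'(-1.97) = 0.39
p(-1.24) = 0.83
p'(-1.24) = 1.85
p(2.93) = 25.95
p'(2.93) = 10.19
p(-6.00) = 14.67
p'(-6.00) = -7.67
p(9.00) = 124.67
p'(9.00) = 22.33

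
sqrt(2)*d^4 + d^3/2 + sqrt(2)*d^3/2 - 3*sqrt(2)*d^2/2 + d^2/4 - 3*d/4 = d*(d - 1)*(d + 3/2)*(sqrt(2)*d + 1/2)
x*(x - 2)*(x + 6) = x^3 + 4*x^2 - 12*x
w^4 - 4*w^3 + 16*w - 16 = (w - 2)^3*(w + 2)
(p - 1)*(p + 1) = p^2 - 1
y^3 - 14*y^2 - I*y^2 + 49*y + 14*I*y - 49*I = (y - 7)^2*(y - I)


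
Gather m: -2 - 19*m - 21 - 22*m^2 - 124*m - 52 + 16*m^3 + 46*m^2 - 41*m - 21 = 16*m^3 + 24*m^2 - 184*m - 96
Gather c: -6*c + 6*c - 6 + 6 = 0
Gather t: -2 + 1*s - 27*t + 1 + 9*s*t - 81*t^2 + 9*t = s - 81*t^2 + t*(9*s - 18) - 1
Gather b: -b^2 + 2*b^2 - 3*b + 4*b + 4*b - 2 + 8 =b^2 + 5*b + 6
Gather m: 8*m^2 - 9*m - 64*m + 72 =8*m^2 - 73*m + 72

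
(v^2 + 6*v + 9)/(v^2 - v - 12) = (v + 3)/(v - 4)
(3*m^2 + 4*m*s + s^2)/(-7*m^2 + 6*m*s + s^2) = (3*m^2 + 4*m*s + s^2)/(-7*m^2 + 6*m*s + s^2)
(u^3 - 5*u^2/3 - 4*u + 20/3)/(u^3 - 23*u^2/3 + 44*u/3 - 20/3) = (3*u^2 + u - 10)/(3*u^2 - 17*u + 10)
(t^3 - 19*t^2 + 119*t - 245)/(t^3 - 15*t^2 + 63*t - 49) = (t - 5)/(t - 1)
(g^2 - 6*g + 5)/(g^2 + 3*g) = (g^2 - 6*g + 5)/(g*(g + 3))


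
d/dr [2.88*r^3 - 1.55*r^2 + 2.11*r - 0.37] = 8.64*r^2 - 3.1*r + 2.11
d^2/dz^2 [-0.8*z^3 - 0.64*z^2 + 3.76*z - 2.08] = -4.8*z - 1.28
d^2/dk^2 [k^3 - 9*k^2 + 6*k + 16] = 6*k - 18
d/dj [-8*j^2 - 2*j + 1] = -16*j - 2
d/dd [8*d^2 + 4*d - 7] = 16*d + 4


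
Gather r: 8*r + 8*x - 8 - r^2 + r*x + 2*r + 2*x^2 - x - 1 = -r^2 + r*(x + 10) + 2*x^2 + 7*x - 9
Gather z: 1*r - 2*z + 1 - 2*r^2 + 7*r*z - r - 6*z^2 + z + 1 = -2*r^2 - 6*z^2 + z*(7*r - 1) + 2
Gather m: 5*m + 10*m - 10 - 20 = 15*m - 30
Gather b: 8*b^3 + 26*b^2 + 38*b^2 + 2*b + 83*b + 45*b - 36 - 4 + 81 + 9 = 8*b^3 + 64*b^2 + 130*b + 50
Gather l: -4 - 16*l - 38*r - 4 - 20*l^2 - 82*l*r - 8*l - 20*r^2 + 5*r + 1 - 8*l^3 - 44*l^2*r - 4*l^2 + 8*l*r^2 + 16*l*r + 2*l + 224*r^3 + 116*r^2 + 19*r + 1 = -8*l^3 + l^2*(-44*r - 24) + l*(8*r^2 - 66*r - 22) + 224*r^3 + 96*r^2 - 14*r - 6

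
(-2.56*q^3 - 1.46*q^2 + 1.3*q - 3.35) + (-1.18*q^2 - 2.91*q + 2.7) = -2.56*q^3 - 2.64*q^2 - 1.61*q - 0.65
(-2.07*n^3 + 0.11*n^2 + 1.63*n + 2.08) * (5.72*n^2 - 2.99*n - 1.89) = -11.8404*n^5 + 6.8185*n^4 + 12.907*n^3 + 6.816*n^2 - 9.2999*n - 3.9312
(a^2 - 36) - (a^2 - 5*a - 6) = 5*a - 30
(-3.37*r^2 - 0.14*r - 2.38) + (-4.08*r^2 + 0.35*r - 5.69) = -7.45*r^2 + 0.21*r - 8.07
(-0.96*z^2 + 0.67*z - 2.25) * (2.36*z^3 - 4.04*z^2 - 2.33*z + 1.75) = -2.2656*z^5 + 5.4596*z^4 - 5.78*z^3 + 5.8489*z^2 + 6.415*z - 3.9375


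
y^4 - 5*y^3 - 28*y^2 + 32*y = y*(y - 8)*(y - 1)*(y + 4)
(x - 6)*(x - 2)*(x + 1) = x^3 - 7*x^2 + 4*x + 12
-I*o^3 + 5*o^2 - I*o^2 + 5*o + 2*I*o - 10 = (o + 2)*(o + 5*I)*(-I*o + I)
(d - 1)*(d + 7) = d^2 + 6*d - 7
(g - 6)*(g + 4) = g^2 - 2*g - 24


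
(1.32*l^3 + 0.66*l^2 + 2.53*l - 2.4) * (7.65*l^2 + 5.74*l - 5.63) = 10.098*l^5 + 12.6258*l^4 + 15.7113*l^3 - 7.5536*l^2 - 28.0199*l + 13.512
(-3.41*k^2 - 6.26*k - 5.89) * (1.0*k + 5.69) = -3.41*k^3 - 25.6629*k^2 - 41.5094*k - 33.5141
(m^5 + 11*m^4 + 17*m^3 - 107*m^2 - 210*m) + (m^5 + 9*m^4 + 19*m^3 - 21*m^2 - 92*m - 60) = 2*m^5 + 20*m^4 + 36*m^3 - 128*m^2 - 302*m - 60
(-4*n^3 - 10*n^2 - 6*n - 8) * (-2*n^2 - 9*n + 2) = 8*n^5 + 56*n^4 + 94*n^3 + 50*n^2 + 60*n - 16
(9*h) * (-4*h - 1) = -36*h^2 - 9*h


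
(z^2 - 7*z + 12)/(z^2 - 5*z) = (z^2 - 7*z + 12)/(z*(z - 5))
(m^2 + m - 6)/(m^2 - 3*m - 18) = (m - 2)/(m - 6)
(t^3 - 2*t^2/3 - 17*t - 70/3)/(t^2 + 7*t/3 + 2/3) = (3*t^2 - 8*t - 35)/(3*t + 1)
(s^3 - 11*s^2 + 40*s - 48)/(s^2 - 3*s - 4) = (s^2 - 7*s + 12)/(s + 1)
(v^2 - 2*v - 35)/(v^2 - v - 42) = (v + 5)/(v + 6)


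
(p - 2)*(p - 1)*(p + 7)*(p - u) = p^4 - p^3*u + 4*p^3 - 4*p^2*u - 19*p^2 + 19*p*u + 14*p - 14*u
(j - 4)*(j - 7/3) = j^2 - 19*j/3 + 28/3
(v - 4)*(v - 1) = v^2 - 5*v + 4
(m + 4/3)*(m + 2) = m^2 + 10*m/3 + 8/3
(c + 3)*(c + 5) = c^2 + 8*c + 15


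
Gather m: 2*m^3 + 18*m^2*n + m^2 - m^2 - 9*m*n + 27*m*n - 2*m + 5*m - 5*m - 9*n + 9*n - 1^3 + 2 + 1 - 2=2*m^3 + 18*m^2*n + m*(18*n - 2)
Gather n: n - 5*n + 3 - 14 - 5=-4*n - 16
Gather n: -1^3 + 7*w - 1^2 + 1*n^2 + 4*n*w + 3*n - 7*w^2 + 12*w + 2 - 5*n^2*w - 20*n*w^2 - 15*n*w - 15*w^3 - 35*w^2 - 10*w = n^2*(1 - 5*w) + n*(-20*w^2 - 11*w + 3) - 15*w^3 - 42*w^2 + 9*w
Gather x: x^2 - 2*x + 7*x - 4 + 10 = x^2 + 5*x + 6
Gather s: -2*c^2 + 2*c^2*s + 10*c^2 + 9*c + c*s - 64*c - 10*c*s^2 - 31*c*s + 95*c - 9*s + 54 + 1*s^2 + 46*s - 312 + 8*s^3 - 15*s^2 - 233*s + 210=8*c^2 + 40*c + 8*s^3 + s^2*(-10*c - 14) + s*(2*c^2 - 30*c - 196) - 48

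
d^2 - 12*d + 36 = (d - 6)^2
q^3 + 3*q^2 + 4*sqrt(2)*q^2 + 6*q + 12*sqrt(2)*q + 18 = (q + 3)*(q + sqrt(2))*(q + 3*sqrt(2))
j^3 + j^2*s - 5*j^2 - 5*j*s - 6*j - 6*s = (j - 6)*(j + 1)*(j + s)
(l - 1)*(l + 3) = l^2 + 2*l - 3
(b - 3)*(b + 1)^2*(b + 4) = b^4 + 3*b^3 - 9*b^2 - 23*b - 12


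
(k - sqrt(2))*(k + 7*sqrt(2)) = k^2 + 6*sqrt(2)*k - 14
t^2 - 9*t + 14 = (t - 7)*(t - 2)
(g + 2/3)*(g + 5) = g^2 + 17*g/3 + 10/3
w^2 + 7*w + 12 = (w + 3)*(w + 4)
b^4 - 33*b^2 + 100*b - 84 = (b - 3)*(b - 2)^2*(b + 7)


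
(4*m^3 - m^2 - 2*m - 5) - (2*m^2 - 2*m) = 4*m^3 - 3*m^2 - 5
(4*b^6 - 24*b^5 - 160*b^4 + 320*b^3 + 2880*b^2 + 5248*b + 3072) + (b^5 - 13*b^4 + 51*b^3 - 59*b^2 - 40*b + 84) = 4*b^6 - 23*b^5 - 173*b^4 + 371*b^3 + 2821*b^2 + 5208*b + 3156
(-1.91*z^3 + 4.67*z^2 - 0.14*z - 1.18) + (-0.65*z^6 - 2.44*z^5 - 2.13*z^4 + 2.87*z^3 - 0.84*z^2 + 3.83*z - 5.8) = -0.65*z^6 - 2.44*z^5 - 2.13*z^4 + 0.96*z^3 + 3.83*z^2 + 3.69*z - 6.98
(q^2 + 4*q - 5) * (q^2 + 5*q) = q^4 + 9*q^3 + 15*q^2 - 25*q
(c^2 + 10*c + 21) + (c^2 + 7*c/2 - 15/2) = 2*c^2 + 27*c/2 + 27/2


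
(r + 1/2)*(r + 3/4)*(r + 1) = r^3 + 9*r^2/4 + 13*r/8 + 3/8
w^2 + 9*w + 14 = (w + 2)*(w + 7)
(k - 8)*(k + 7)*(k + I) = k^3 - k^2 + I*k^2 - 56*k - I*k - 56*I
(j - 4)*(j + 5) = j^2 + j - 20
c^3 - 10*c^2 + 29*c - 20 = (c - 5)*(c - 4)*(c - 1)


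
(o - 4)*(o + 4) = o^2 - 16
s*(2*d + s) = 2*d*s + s^2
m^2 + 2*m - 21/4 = (m - 3/2)*(m + 7/2)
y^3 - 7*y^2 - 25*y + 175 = (y - 7)*(y - 5)*(y + 5)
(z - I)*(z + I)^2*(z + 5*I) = z^4 + 6*I*z^3 - 4*z^2 + 6*I*z - 5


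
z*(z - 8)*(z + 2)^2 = z^4 - 4*z^3 - 28*z^2 - 32*z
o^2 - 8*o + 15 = (o - 5)*(o - 3)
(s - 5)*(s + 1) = s^2 - 4*s - 5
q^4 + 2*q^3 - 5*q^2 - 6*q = q*(q - 2)*(q + 1)*(q + 3)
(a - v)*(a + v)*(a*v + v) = a^3*v + a^2*v - a*v^3 - v^3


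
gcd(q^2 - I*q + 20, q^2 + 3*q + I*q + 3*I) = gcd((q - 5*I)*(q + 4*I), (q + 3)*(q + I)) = 1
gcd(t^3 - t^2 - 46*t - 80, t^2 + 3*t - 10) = t + 5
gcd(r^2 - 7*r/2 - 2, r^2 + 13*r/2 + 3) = r + 1/2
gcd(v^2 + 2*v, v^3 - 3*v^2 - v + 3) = 1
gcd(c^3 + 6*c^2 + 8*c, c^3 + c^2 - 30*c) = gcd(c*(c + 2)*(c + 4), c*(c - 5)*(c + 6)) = c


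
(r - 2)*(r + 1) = r^2 - r - 2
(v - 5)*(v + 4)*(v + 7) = v^3 + 6*v^2 - 27*v - 140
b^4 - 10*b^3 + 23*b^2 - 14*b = b*(b - 7)*(b - 2)*(b - 1)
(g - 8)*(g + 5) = g^2 - 3*g - 40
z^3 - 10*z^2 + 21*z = z*(z - 7)*(z - 3)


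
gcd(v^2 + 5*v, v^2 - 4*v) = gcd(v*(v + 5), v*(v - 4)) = v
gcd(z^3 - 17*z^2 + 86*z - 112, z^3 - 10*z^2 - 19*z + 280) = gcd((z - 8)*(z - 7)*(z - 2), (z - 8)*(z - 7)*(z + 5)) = z^2 - 15*z + 56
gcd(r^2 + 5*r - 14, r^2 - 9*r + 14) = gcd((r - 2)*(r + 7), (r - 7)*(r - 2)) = r - 2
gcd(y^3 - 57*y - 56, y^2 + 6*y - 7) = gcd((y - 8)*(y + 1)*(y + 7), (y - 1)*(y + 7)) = y + 7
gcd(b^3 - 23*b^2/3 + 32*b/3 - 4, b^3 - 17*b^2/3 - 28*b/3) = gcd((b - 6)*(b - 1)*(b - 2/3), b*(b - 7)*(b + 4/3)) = 1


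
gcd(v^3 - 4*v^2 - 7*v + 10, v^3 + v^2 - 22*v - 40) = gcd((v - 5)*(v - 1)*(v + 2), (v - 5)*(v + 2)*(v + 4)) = v^2 - 3*v - 10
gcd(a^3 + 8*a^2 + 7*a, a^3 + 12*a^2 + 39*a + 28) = a^2 + 8*a + 7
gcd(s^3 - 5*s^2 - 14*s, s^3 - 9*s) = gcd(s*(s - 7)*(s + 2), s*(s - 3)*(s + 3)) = s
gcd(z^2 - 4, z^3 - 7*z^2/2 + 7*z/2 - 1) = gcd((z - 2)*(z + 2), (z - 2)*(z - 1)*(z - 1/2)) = z - 2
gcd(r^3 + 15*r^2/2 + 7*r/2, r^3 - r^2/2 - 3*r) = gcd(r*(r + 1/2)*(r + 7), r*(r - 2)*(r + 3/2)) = r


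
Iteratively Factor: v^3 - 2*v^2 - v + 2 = (v - 2)*(v^2 - 1) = (v - 2)*(v + 1)*(v - 1)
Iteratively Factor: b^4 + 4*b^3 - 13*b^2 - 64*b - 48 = (b + 1)*(b^3 + 3*b^2 - 16*b - 48) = (b + 1)*(b + 3)*(b^2 - 16) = (b + 1)*(b + 3)*(b + 4)*(b - 4)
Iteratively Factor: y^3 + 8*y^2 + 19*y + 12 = (y + 1)*(y^2 + 7*y + 12) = (y + 1)*(y + 3)*(y + 4)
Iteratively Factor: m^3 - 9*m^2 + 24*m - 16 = (m - 4)*(m^2 - 5*m + 4) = (m - 4)*(m - 1)*(m - 4)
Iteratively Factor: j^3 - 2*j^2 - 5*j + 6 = (j - 1)*(j^2 - j - 6) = (j - 3)*(j - 1)*(j + 2)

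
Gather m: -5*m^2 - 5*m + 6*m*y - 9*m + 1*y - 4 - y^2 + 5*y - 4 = -5*m^2 + m*(6*y - 14) - y^2 + 6*y - 8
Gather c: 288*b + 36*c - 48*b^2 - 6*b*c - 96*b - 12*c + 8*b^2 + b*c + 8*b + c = -40*b^2 + 200*b + c*(25 - 5*b)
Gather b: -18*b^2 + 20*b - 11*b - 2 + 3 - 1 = -18*b^2 + 9*b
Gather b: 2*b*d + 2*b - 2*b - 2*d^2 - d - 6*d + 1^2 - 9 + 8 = 2*b*d - 2*d^2 - 7*d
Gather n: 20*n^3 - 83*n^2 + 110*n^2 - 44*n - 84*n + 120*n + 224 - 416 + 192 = 20*n^3 + 27*n^2 - 8*n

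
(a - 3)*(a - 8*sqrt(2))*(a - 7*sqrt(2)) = a^3 - 15*sqrt(2)*a^2 - 3*a^2 + 45*sqrt(2)*a + 112*a - 336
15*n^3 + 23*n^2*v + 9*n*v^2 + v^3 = (n + v)*(3*n + v)*(5*n + v)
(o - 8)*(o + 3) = o^2 - 5*o - 24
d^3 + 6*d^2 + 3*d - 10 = (d - 1)*(d + 2)*(d + 5)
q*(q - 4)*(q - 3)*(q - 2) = q^4 - 9*q^3 + 26*q^2 - 24*q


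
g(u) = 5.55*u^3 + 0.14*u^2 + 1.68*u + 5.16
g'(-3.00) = 150.69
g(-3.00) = -148.47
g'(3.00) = 152.37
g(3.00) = 161.31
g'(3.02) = 154.38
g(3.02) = 164.38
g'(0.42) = 4.73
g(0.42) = 6.30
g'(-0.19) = 2.23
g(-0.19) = 4.81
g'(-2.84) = 135.18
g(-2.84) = -125.61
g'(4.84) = 393.07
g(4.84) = 645.83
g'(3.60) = 218.47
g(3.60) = 271.96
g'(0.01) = 1.68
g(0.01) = 5.18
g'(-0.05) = 1.71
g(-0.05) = 5.08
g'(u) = 16.65*u^2 + 0.28*u + 1.68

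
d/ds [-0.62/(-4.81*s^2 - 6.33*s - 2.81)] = (-5.9644*s - 3.9246)/(4.81*s^2 + 6.33*s + 2.81)^2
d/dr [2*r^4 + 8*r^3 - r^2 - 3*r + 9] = 8*r^3 + 24*r^2 - 2*r - 3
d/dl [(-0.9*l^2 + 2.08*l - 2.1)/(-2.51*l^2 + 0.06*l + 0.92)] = (5.1668*l^2 - 12.198*l + 2.0396)/(6.3001*l^4 - 0.3012*l^3 - 4.6148*l^2 + 0.1104*l + 0.8464)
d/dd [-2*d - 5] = -2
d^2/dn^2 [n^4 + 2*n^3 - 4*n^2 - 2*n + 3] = 12*n^2 + 12*n - 8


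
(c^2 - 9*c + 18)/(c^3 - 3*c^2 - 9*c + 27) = (c - 6)/(c^2 - 9)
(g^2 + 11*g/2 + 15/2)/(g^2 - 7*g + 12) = (2*g^2 + 11*g + 15)/(2*(g^2 - 7*g + 12))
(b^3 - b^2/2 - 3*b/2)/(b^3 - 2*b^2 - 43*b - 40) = b*(2*b - 3)/(2*(b^2 - 3*b - 40))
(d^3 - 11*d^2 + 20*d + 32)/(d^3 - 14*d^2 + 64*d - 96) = (d^2 - 7*d - 8)/(d^2 - 10*d + 24)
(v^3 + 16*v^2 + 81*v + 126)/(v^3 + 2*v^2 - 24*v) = (v^2 + 10*v + 21)/(v*(v - 4))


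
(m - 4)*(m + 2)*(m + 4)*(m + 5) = m^4 + 7*m^3 - 6*m^2 - 112*m - 160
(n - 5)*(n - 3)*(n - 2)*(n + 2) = n^4 - 8*n^3 + 11*n^2 + 32*n - 60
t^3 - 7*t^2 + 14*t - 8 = (t - 4)*(t - 2)*(t - 1)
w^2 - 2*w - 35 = (w - 7)*(w + 5)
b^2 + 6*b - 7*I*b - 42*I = (b + 6)*(b - 7*I)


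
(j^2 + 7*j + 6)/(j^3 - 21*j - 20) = (j + 6)/(j^2 - j - 20)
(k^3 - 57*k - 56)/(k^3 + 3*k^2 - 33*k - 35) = (k - 8)/(k - 5)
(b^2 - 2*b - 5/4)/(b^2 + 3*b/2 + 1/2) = (b - 5/2)/(b + 1)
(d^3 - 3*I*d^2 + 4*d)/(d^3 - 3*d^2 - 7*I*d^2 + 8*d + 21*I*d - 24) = d*(d - 4*I)/(d^2 - d*(3 + 8*I) + 24*I)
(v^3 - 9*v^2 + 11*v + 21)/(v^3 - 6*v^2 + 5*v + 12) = (v - 7)/(v - 4)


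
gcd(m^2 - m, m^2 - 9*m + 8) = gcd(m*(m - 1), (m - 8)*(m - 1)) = m - 1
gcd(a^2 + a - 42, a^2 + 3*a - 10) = 1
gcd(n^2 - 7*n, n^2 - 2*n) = n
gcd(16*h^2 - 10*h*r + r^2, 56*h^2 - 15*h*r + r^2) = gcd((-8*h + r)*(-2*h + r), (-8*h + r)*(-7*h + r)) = -8*h + r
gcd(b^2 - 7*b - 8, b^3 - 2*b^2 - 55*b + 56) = b - 8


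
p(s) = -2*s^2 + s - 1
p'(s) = 1 - 4*s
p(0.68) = -1.24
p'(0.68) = -1.72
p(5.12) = -48.31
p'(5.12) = -19.48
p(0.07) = -0.94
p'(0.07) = 0.72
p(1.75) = -5.38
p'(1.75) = -6.00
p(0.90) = -1.72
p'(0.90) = -2.60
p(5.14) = -48.70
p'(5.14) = -19.56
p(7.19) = -97.20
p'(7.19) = -27.76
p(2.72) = -13.08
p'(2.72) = -9.88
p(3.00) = -16.00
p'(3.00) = -11.00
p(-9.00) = -172.00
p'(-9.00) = 37.00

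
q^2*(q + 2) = q^3 + 2*q^2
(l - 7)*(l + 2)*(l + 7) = l^3 + 2*l^2 - 49*l - 98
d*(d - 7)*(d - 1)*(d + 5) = d^4 - 3*d^3 - 33*d^2 + 35*d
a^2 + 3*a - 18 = (a - 3)*(a + 6)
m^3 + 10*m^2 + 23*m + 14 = (m + 1)*(m + 2)*(m + 7)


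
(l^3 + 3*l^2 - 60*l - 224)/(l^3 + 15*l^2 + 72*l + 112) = (l - 8)/(l + 4)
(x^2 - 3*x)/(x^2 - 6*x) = (x - 3)/(x - 6)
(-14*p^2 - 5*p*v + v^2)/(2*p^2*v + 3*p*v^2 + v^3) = (-7*p + v)/(v*(p + v))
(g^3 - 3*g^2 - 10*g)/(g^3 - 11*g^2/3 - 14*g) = 3*(-g^2 + 3*g + 10)/(-3*g^2 + 11*g + 42)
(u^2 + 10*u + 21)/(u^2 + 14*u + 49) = (u + 3)/(u + 7)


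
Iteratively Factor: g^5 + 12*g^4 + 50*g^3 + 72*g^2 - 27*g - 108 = (g + 3)*(g^4 + 9*g^3 + 23*g^2 + 3*g - 36) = (g - 1)*(g + 3)*(g^3 + 10*g^2 + 33*g + 36) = (g - 1)*(g + 3)*(g + 4)*(g^2 + 6*g + 9) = (g - 1)*(g + 3)^2*(g + 4)*(g + 3)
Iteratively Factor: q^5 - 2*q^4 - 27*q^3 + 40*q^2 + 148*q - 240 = (q - 5)*(q^4 + 3*q^3 - 12*q^2 - 20*q + 48) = (q - 5)*(q - 2)*(q^3 + 5*q^2 - 2*q - 24) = (q - 5)*(q - 2)*(q + 4)*(q^2 + q - 6) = (q - 5)*(q - 2)*(q + 3)*(q + 4)*(q - 2)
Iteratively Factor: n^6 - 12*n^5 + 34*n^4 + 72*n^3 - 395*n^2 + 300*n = (n)*(n^5 - 12*n^4 + 34*n^3 + 72*n^2 - 395*n + 300) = n*(n - 5)*(n^4 - 7*n^3 - n^2 + 67*n - 60) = n*(n - 5)^2*(n^3 - 2*n^2 - 11*n + 12) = n*(n - 5)^2*(n + 3)*(n^2 - 5*n + 4) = n*(n - 5)^2*(n - 1)*(n + 3)*(n - 4)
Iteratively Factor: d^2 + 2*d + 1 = (d + 1)*(d + 1)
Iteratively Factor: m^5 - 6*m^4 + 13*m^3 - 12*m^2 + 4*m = (m - 2)*(m^4 - 4*m^3 + 5*m^2 - 2*m) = m*(m - 2)*(m^3 - 4*m^2 + 5*m - 2) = m*(m - 2)*(m - 1)*(m^2 - 3*m + 2) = m*(m - 2)*(m - 1)^2*(m - 2)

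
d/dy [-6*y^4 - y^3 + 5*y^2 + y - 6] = -24*y^3 - 3*y^2 + 10*y + 1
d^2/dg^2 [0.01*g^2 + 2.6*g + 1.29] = 0.0200000000000000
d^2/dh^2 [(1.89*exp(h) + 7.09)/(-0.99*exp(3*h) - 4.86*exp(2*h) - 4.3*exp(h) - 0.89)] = (-7.40955599999999*exp(6*h) - 89.820819*exp(5*h) - 387.69921*exp(4*h) - 669.070269*exp(3*h) - 339.227433*exp(2*h) - 1.19272599999994*exp(h) + 25.636361)*exp(h)/(0.970299*exp(9*h) + 14.289858*exp(8*h) + 82.793502*exp(7*h) + 241.542243*exp(6*h) + 385.301016*exp(5*h) + 355.380912*exp(4*h) + 193.454857*exp(3*h) + 60.917118*exp(2*h) + 10.21809*exp(h) + 0.704969)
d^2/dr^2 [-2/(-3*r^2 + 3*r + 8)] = 12*(3*r^2 - 3*r - 3*(2*r - 1)^2 - 8)/(-3*r^2 + 3*r + 8)^3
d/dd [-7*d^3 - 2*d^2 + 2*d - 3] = -21*d^2 - 4*d + 2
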